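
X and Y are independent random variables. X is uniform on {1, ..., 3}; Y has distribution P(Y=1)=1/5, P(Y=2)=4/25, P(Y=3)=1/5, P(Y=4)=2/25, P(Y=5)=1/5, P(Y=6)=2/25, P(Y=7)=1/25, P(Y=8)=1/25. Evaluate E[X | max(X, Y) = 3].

P(max(X, Y) = 3) = 8/25.
Summing X·P(x,y) over outcomes with max(X, Y) = 3 gives 19/25.
E[X | max(X, Y) = 3] = (19/25) / (8/25) = 19/8.

19/8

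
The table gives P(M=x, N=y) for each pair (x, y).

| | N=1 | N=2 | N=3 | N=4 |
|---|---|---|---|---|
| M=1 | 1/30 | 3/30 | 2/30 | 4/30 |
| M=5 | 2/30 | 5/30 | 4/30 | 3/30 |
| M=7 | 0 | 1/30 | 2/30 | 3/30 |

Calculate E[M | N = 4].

4

P(N = 4) = 1/3.
Σ M·P over the event = 1·(4/30) + 5·(3/30) + 7·(3/30) = 4/3.
E[M | N = 4] = (4/3) / (1/3) = 4.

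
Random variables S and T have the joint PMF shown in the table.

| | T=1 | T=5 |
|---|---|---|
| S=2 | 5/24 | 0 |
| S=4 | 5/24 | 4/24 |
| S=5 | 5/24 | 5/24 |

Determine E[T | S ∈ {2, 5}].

7/3

P(S ∈ {2, 5}) = 5/8.
Summing T·P(S=x,T=y) over the conditioning event gives 35/24.
E[T | S ∈ {2, 5}] = (35/24) / (5/8) = 7/3.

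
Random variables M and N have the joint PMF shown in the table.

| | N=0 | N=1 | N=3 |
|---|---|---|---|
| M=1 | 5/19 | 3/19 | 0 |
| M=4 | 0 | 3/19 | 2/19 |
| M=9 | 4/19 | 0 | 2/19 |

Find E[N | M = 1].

3/8

P(M = 1) = 8/19.
Σ N·P over the event = 0·(5/19) + 1·(3/19) = 3/19.
E[N | M = 1] = (3/19) / (8/19) = 3/8.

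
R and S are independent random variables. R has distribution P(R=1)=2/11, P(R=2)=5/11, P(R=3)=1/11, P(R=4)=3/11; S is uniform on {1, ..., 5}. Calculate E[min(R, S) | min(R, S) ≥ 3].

7/2

P(min(R, S) ≥ 3) = 12/55.
Summing min(R,S)·P(x,y) over outcomes with min(R, S) ≥ 3 gives 42/55.
E[min(R, S) | min(R, S) ≥ 3] = (42/55) / (12/55) = 7/2.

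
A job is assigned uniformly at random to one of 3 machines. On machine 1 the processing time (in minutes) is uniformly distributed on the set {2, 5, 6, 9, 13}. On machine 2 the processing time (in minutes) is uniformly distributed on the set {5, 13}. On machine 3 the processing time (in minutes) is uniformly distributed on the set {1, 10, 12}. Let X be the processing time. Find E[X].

71/9

E[X | machine 1] = (2+5+6+9+13)/5 = 7.
E[X | machine 2] = (5+13)/2 = 9.
E[X | machine 3] = (1+10+12)/3 = 23/3.
E[X] = (1/3)·(7) + (1/3)·(9) + (1/3)·(23/3) = 71/9.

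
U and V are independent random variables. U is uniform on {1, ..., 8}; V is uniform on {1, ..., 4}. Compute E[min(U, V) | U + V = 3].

Outcomes with U + V = 3: (1,2), (2,1), each with probability 1/32.
E[min(U, V) | U + V = 3] = (1 + 1) / 2 = 1.

1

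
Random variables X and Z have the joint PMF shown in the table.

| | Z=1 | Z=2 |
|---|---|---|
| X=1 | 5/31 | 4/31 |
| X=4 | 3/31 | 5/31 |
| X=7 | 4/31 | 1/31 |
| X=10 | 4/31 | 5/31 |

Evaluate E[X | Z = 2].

P(Z = 2) = 15/31.
Σ X·P over the event = 1·(4/31) + 4·(5/31) + 7·(1/31) + 10·(5/31) = 81/31.
E[X | Z = 2] = (81/31) / (15/31) = 27/5.

27/5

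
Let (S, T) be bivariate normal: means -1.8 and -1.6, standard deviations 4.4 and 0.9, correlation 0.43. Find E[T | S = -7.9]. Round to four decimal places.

-2.1365

The regression of T on S has slope ρ·σ_T/σ_S and passes through (μ_S, μ_T).
E[T | S=-7.9] = -1.6 + (0.43)·(0.9/4.4)·(-7.9 − (-1.8)) = -1.6 + (0.087955)·(-6.1) = -2.1365.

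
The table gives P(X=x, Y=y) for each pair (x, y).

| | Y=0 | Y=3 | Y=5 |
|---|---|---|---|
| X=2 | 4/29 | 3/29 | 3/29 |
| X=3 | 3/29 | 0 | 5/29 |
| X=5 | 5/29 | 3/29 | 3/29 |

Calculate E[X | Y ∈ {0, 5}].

78/23

P(Y ∈ {0, 5}) = 23/29.
Σ X·P over the event = 2·(4/29) + 2·(3/29) + 3·(3/29) + 3·(5/29) + 5·(5/29) + 5·(3/29) = 78/29.
E[X | Y ∈ {0, 5}] = (78/29) / (23/29) = 78/23.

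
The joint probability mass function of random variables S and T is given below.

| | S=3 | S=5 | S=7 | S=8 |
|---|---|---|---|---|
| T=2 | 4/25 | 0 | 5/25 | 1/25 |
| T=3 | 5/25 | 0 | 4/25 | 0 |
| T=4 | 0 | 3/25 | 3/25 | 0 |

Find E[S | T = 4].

6

P(T = 4) = 6/25.
Summing S·P(S=x,T=y) over the conditioning event gives 36/25.
E[S | T = 4] = (36/25) / (6/25) = 6.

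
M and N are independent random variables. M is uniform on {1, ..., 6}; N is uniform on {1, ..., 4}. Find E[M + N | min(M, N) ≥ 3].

Outcomes with min(M, N) ≥ 3: (3,3), (3,4), (4,3), (4,4), (5,3), (5,4), (6,3), (6,4), each with probability 1/24.
E[M + N | min(M, N) ≥ 3] = (6 + 7 + 7 + 8 + 8 + 9 + 9 + 10) / 8 = 8.

8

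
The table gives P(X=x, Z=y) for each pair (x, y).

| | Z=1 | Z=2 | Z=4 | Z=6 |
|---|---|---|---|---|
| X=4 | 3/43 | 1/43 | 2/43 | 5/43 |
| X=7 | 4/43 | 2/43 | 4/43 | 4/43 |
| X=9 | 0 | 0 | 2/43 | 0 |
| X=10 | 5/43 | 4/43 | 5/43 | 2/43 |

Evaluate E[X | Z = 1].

P(Z = 1) = 12/43.
Σ X·P over the event = 4·(3/43) + 7·(4/43) + 10·(5/43) = 90/43.
E[X | Z = 1] = (90/43) / (12/43) = 15/2.

15/2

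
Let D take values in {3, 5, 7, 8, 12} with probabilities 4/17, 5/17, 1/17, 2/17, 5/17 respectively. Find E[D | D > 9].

12

P(D > 9) = 5/17.
Σ over the event: 12·5/17 = 60/17.
E[D | D > 9] = (60/17) / (5/17) = 12.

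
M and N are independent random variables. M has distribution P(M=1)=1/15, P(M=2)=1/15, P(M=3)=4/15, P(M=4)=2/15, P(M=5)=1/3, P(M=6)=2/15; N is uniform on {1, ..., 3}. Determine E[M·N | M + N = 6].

P(M + N = 6) = 11/45.
Summing MN·P(x,y) over outcomes with M + N = 6 gives 77/45.
E[M·N | M + N = 6] = (77/45) / (11/45) = 7.

7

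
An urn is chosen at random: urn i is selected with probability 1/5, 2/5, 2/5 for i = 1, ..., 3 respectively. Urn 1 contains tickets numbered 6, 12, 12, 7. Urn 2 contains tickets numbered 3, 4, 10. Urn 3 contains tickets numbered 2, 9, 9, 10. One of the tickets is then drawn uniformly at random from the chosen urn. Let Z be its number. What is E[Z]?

E[Z | urn 1] = (6+12+12+7)/4 = 37/4.
E[Z | urn 2] = (3+4+10)/3 = 17/3.
E[Z | urn 3] = (2+9+9+10)/4 = 15/2.
E[Z] = (1/5)·(37/4) + (2/5)·(17/3) + (2/5)·(15/2) = 427/60.

427/60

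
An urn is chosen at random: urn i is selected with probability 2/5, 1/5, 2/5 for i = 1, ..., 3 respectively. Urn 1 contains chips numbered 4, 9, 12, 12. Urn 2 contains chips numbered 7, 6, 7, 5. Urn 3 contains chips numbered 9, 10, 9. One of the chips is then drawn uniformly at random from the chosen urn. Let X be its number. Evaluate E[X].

E[X | urn 1] = (4+9+12+12)/4 = 37/4.
E[X | urn 2] = (7+6+7+5)/4 = 25/4.
E[X | urn 3] = (9+10+9)/3 = 28/3.
By the law of total expectation,
E[X] = (2/5)·(37/4) + (1/5)·(25/4) + (2/5)·(28/3) = 521/60.

521/60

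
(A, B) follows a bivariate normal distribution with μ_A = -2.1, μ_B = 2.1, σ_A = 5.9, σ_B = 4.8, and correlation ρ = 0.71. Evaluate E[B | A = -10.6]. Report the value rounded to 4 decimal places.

-2.8098

For a bivariate normal, E[B | A=x] = μ_B + ρ·(σ_B/σ_A)·(x − μ_A).
E[B | A=-10.6] = 2.1 + (0.71)·(4.8/5.9)·(-10.6 − (-2.1)) = 2.1 + (0.577627)·(-8.5) = -2.8098.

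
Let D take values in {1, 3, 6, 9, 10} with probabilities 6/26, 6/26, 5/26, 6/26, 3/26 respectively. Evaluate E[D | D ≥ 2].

33/5

P(D ≥ 2) = 10/13.
Σ over the event: 3·3/13 + 6·5/26 + 9·3/13 + 10·3/26 = 66/13.
E[D | D ≥ 2] = (66/13) / (10/13) = 33/5.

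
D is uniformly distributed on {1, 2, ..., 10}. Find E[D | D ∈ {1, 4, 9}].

P(D ∈ {1, 4, 9}) = 3/10.
Σ over the event: 1·1/10 + 4·1/10 + 9·1/10 = 7/5.
E[D | D ∈ {1, 4, 9}] = (7/5) / (3/10) = 14/3.

14/3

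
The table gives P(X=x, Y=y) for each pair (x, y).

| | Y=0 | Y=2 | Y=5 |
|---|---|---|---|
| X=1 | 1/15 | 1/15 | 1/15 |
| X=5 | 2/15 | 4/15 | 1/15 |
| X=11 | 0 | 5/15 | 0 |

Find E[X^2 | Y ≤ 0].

17

P(Y ≤ 0) = 1/5.
Σ X^2·P over the event = 1·(1/15) + 25·(2/15) = 17/5.
E[X^2 | Y ≤ 0] = (17/5) / (1/5) = 17.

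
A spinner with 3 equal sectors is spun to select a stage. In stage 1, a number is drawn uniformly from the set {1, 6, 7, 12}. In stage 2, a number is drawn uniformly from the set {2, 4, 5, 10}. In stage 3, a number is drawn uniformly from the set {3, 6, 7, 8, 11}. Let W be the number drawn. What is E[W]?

E[W | stage 1] = (1+6+7+12)/4 = 13/2.
E[W | stage 2] = (2+4+5+10)/4 = 21/4.
E[W | stage 3] = (3+6+7+8+11)/5 = 7.
E[W] = (1/3)·(13/2) + (1/3)·(21/4) + (1/3)·(7) = 25/4.

25/4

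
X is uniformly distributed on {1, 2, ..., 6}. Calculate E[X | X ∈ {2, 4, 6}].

P(X ∈ {2, 4, 6}) = 1/2.
Σ over the event: 2·1/6 + 4·1/6 + 6·1/6 = 2.
E[X | X ∈ {2, 4, 6}] = (2) / (1/2) = 4.

4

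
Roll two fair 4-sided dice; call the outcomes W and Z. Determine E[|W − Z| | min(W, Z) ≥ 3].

1/2

Outcomes with min(W, Z) ≥ 3: (3,3), (3,4), (4,3), (4,4), each with probability 1/16.
E[|W − Z| | min(W, Z) ≥ 3] = (0 + 1 + 1 + 0) / 4 = 1/2.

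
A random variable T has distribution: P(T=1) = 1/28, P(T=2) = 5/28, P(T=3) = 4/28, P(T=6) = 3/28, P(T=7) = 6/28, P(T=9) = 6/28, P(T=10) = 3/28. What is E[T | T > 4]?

P(T > 4) = 9/14.
Σ over the event: 6·3/28 + 7·3/14 + 9·3/14 + 10·3/28 = 36/7.
E[T | T > 4] = (36/7) / (9/14) = 8.

8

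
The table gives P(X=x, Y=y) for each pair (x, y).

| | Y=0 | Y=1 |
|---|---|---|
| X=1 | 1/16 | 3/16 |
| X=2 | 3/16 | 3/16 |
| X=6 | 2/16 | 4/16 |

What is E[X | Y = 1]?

33/10

P(Y = 1) = 5/8.
Summing X·P(X=x,Y=y) over the conditioning event gives 33/16.
E[X | Y = 1] = (33/16) / (5/8) = 33/10.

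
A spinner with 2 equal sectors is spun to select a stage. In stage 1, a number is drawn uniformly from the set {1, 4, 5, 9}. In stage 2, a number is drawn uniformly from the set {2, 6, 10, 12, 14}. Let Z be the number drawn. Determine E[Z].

E[Z | stage 1] = (1+4+5+9)/4 = 19/4.
E[Z | stage 2] = (2+6+10+12+14)/5 = 44/5.
E[Z] = (1/2)·(19/4) + (1/2)·(44/5) = 271/40.

271/40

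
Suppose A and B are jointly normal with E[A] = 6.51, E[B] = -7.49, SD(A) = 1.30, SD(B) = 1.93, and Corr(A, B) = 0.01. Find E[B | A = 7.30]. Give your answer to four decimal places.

-7.4783

For a bivariate normal, E[B | A=x] = μ_B + ρ·(σ_B/σ_A)·(x − μ_A).
E[B | A=7.30] = -7.49 + (0.01)·(1.93/1.30)·(7.30 − (6.51)) = -7.49 + (0.014846)·(0.79) = -7.4783.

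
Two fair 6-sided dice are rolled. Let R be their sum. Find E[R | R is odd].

7

P(R is odd) = 1/2.
Σ over the event: 3·1/18 + 5·1/9 + 7·1/6 + 9·1/9 + 11·1/18 = 7/2.
E[R | R is odd] = (7/2) / (1/2) = 7.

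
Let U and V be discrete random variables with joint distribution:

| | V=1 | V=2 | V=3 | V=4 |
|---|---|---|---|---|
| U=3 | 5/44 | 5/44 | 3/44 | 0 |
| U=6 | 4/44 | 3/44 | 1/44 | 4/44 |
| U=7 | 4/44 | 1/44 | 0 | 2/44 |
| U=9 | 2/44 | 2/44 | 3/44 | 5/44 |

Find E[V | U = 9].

35/12

P(U = 9) = 3/11.
Σ V·P over the event = 1·(2/44) + 2·(2/44) + 3·(3/44) + 4·(5/44) = 35/44.
E[V | U = 9] = (35/44) / (3/11) = 35/12.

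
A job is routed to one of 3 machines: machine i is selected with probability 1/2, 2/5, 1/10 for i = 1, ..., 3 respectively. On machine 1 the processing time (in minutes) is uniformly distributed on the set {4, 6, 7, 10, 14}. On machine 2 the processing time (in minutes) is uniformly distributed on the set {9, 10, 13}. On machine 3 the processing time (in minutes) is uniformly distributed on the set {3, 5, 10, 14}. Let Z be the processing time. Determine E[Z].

55/6

E[Z | machine 1] = (4+6+7+10+14)/5 = 41/5.
E[Z | machine 2] = (9+10+13)/3 = 32/3.
E[Z | machine 3] = (3+5+10+14)/4 = 8.
By the law of total expectation,
E[Z] = (1/2)·(41/5) + (2/5)·(32/3) + (1/10)·(8) = 55/6.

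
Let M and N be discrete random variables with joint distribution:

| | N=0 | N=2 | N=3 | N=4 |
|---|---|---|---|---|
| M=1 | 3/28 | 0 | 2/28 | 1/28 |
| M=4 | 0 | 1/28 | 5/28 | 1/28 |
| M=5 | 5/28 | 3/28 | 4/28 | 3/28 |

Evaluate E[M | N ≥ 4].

P(N ≥ 4) = 5/28.
Σ M·P over the event = 1·(1/28) + 4·(1/28) + 5·(3/28) = 5/7.
E[M | N ≥ 4] = (5/7) / (5/28) = 4.

4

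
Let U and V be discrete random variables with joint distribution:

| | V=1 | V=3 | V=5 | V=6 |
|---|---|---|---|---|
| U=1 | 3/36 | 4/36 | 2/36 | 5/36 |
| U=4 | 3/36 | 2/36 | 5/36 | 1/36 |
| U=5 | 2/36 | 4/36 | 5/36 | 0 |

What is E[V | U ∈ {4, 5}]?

79/22

P(U ∈ {4, 5}) = 11/18.
Σ V·P over the event = 1·(3/36) + 3·(2/36) + 5·(5/36) + 6·(1/36) + 1·(2/36) + 3·(4/36) + 5·(5/36) = 79/36.
E[V | U ∈ {4, 5}] = (79/36) / (11/18) = 79/22.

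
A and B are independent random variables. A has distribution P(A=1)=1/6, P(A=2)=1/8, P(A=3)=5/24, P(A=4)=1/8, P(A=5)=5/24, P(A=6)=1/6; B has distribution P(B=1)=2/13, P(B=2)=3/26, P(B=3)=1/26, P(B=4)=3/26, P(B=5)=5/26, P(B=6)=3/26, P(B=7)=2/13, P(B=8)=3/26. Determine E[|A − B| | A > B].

P(A > B) = 95/312.
Summing |A−B|·P(x,y) over outcomes with A > B gives 229/312.
E[|A − B| | A > B] = (229/312) / (95/312) = 229/95.

229/95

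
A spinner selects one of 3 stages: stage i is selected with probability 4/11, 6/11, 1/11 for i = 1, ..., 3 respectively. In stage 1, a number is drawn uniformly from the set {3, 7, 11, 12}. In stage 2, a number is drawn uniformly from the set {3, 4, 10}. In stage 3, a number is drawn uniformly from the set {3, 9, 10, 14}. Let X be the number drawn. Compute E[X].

E[X | stage 1] = (3+7+11+12)/4 = 33/4.
E[X | stage 2] = (3+4+10)/3 = 17/3.
E[X | stage 3] = (3+9+10+14)/4 = 9.
By the law of total expectation,
E[X] = (4/11)·(33/4) + (6/11)·(17/3) + (1/11)·(9) = 76/11.

76/11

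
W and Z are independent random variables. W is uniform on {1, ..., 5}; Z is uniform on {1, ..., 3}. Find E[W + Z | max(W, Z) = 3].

Outcomes with max(W, Z) = 3: (1,3), (2,3), (3,1), (3,2), (3,3), each with probability 1/15.
E[W + Z | max(W, Z) = 3] = (4 + 5 + 4 + 5 + 6) / 5 = 24/5.

24/5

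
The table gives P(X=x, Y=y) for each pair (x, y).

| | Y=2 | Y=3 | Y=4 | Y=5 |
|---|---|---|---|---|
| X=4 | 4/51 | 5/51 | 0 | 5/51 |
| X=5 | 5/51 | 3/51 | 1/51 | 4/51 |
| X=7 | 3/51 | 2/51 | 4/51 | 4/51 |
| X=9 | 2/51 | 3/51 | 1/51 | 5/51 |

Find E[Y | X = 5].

43/13

P(X = 5) = 13/51.
Σ Y·P over the event = 2·(5/51) + 3·(3/51) + 4·(1/51) + 5·(4/51) = 43/51.
E[Y | X = 5] = (43/51) / (13/51) = 43/13.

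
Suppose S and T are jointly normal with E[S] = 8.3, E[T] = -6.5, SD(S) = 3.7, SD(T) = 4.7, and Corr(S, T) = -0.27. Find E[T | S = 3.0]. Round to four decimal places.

E[T | S=x] = μ_T + ρ(σ_T/σ_S)(x − μ_S) for jointly normal variables.
E[T | S=3.0] = -6.5 + (-0.27)·(4.7/3.7)·(3.0 − (8.3)) = -6.5 + (-0.342973)·(-5.3) = -4.6822.

-4.6822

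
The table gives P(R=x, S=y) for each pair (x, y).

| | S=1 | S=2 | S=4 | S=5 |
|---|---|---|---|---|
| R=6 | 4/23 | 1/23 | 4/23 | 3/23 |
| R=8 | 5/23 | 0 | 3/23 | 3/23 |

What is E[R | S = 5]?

P(S = 5) = 6/23.
Σ R·P over the event = 6·(3/23) + 8·(3/23) = 42/23.
E[R | S = 5] = (42/23) / (6/23) = 7.

7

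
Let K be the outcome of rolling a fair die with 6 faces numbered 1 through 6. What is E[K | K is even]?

4

Given K is even, K is equally likely to be any of {2, 4, 6}.
E[K | K is even] = (2 + 4 + 6) / 3 = 4.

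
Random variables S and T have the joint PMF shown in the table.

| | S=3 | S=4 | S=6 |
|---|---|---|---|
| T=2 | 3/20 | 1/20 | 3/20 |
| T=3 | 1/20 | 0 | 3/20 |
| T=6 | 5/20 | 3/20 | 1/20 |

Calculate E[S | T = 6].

P(T = 6) = 9/20.
Σ S·P over the event = 3·(5/20) + 4·(3/20) + 6·(1/20) = 33/20.
E[S | T = 6] = (33/20) / (9/20) = 11/3.

11/3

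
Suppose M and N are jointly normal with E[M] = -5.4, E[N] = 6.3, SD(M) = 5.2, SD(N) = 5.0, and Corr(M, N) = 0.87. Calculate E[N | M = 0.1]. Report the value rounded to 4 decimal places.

10.9010

For a bivariate normal, E[N | M=x] = μ_N + ρ·(σ_N/σ_M)·(x − μ_M).
E[N | M=0.1] = 6.3 + (0.87)·(5.0/5.2)·(0.1 − (-5.4)) = 6.3 + (0.83654)·(5.5) = 10.9010.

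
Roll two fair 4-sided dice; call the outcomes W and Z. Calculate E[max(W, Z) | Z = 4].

4

Outcomes with Z = 4: (1,4), (2,4), (3,4), (4,4), each with probability 1/16.
E[max(W, Z) | Z = 4] = (4 + 4 + 4 + 4) / 4 = 4.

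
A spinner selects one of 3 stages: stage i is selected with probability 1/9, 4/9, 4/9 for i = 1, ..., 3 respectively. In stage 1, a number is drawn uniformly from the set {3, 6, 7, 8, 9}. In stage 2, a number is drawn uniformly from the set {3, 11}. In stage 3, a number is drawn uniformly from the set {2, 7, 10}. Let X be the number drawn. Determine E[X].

899/135

E[X | stage 1] = (3+6+7+8+9)/5 = 33/5.
E[X | stage 2] = (3+11)/2 = 7.
E[X | stage 3] = (2+7+10)/3 = 19/3.
E[X] = (1/9)·(33/5) + (4/9)·(7) + (4/9)·(19/3) = 899/135.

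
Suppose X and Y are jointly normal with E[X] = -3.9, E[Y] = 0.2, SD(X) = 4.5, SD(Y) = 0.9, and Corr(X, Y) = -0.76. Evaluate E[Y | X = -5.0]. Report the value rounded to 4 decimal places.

The regression of Y on X has slope ρ·σ_Y/σ_X and passes through (μ_X, μ_Y).
E[Y | X=-5.0] = 0.2 + (-0.76)·(0.9/4.5)·(-5.0 − (-3.9)) = 0.2 + (-0.152)·(-1.1) = 0.3672.

0.3672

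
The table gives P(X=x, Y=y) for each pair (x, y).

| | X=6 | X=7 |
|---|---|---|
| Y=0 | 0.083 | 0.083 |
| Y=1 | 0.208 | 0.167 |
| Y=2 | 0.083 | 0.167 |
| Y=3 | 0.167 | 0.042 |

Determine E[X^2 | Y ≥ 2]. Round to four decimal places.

41.9194

P(Y ≥ 2) = 0.459.
Summing X^2·P(X=x,Y=y) over the conditioning event gives 19.241.
E[X^2 | Y ≥ 2] = (19.241) / (0.459) = 41.9194.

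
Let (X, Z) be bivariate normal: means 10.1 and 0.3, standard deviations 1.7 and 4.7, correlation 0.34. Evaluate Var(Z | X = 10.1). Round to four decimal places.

19.5364

The conditional variance in a bivariate normal is σ_Z²(1 − ρ²), independent of x.
Var(Z | X=10.1) = (4.7)²·(1 − (0.34)²) = 22.09·0.8844 = 19.5364.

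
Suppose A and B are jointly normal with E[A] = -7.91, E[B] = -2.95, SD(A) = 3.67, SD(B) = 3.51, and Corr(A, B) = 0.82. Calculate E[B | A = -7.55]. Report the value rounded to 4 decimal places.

The regression of B on A has slope ρ·σ_B/σ_A and passes through (μ_A, μ_B).
E[B | A=-7.55] = -2.95 + (0.82)·(3.51/3.67)·(-7.55 − (-7.91)) = -2.95 + (0.78425)·(0.36) = -2.6677.

-2.6677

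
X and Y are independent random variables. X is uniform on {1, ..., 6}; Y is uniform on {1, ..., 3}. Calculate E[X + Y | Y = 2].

11/2

Outcomes with Y = 2: (1,2), (2,2), (3,2), (4,2), (5,2), (6,2), each with probability 1/18.
E[X + Y | Y = 2] = (3 + 4 + 5 + 6 + 7 + 8) / 6 = 11/2.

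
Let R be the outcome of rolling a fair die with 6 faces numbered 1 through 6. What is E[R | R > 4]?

11/2

Given R > 4, R is equally likely to be any of {5, 6}.
E[R | R > 4] = (5 + 6) / 2 = 11/2.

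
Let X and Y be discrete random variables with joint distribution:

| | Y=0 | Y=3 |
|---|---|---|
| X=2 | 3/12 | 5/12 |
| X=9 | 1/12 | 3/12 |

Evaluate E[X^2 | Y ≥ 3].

P(Y ≥ 3) = 2/3.
Σ X^2·P over the event = 4·(5/12) + 81·(3/12) = 263/12.
E[X^2 | Y ≥ 3] = (263/12) / (2/3) = 263/8.

263/8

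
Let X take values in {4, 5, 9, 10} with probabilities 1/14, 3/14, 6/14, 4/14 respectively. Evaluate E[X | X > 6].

P(X > 6) = 5/7.
Σ over the event: 9·3/7 + 10·2/7 = 47/7.
E[X | X > 6] = (47/7) / (5/7) = 47/5.

47/5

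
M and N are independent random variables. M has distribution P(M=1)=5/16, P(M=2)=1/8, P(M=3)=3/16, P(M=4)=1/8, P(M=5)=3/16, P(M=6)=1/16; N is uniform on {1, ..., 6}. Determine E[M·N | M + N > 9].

303/11

P(M + N > 9) = 11/96.
Summing MN·P(x,y) over outcomes with M + N > 9 gives 101/32.
E[M·N | M + N > 9] = (101/32) / (11/96) = 303/11.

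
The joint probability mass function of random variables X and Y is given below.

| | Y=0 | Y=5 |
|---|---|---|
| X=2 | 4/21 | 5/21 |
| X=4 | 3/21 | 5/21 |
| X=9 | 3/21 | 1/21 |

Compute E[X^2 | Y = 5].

P(Y = 5) = 11/21.
Σ X^2·P over the event = 4·(5/21) + 16·(5/21) + 81·(1/21) = 181/21.
E[X^2 | Y = 5] = (181/21) / (11/21) = 181/11.

181/11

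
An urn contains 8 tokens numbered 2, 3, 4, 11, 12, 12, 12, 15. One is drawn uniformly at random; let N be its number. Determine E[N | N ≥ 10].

P(N ≥ 10) = 5/8.
Σ over the event: 11·1/8 + 12·3/8 + 15·1/8 = 31/4.
E[N | N ≥ 10] = (31/4) / (5/8) = 62/5.

62/5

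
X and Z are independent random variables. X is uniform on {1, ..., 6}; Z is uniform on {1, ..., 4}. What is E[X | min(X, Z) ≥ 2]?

P(min(X, Z) ≥ 2) = 5/8.
Summing X·P(x,y) over outcomes with min(X, Z) ≥ 2 gives 5/2.
E[X | min(X, Z) ≥ 2] = (5/2) / (5/8) = 4.

4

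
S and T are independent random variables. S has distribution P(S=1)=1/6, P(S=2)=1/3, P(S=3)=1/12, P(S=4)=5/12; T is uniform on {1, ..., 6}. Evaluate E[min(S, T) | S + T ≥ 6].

P(S + T ≥ 6) = 5/8.
Summing min(S,T)·P(x,y) over outcomes with S + T ≥ 6 gives 125/72.
E[min(S, T) | S + T ≥ 6] = (125/72) / (5/8) = 25/9.

25/9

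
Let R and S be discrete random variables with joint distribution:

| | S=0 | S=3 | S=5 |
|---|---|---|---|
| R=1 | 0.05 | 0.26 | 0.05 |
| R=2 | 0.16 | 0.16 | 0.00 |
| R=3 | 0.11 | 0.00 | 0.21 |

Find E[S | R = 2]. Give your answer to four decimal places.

P(R = 2) = 0.32.
Σ S·P over the event = 0·(0.16) + 3·(0.16) = 0.48.
E[S | R = 2] = (0.48) / (0.32) = 1.5000.

1.5000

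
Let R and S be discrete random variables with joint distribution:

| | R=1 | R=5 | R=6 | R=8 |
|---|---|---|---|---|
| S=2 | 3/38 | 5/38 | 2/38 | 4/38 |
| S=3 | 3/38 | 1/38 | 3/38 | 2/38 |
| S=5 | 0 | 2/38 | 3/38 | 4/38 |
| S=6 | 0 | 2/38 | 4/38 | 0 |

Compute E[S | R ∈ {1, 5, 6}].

P(R ∈ {1, 5, 6}) = 14/19.
Summing S·P(R=x,S=y) over the conditioning event gives 51/19.
E[S | R ∈ {1, 5, 6}] = (51/19) / (14/19) = 51/14.

51/14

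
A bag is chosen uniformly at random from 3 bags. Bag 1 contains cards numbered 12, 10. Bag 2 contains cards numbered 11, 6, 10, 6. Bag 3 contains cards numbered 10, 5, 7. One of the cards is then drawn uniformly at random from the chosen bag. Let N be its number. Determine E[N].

319/36

E[N | bag 1] = (12+10)/2 = 11.
E[N | bag 2] = (11+6+10+6)/4 = 33/4.
E[N | bag 3] = (10+5+7)/3 = 22/3.
E[N] = (1/3)·(11) + (1/3)·(33/4) + (1/3)·(22/3) = 319/36.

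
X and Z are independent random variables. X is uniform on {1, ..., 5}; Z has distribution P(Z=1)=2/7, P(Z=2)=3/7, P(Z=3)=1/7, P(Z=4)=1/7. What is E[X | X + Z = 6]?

P(X + Z = 6) = 1/5.
Summing X·P(x,y) over outcomes with X + Z = 6 gives 27/35.
E[X | X + Z = 6] = (27/35) / (1/5) = 27/7.

27/7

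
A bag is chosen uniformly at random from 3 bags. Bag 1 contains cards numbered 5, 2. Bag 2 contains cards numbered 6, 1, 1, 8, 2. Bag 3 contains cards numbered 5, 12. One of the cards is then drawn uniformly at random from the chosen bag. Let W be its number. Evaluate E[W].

26/5

E[W | bag 1] = (5+2)/2 = 7/2.
E[W | bag 2] = (6+1+1+8+2)/5 = 18/5.
E[W | bag 3] = (5+12)/2 = 17/2.
E[W] = (1/3)·(7/2) + (1/3)·(18/5) + (1/3)·(17/2) = 26/5.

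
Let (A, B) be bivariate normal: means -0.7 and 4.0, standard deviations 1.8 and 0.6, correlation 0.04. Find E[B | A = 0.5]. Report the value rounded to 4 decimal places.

E[B | A=x] = μ_B + ρ(σ_B/σ_A)(x − μ_A) for jointly normal variables.
E[B | A=0.5] = 4.0 + (0.04)·(0.6/1.8)·(0.5 − (-0.7)) = 4.0 + (0.013333)·(1.2) = 4.0160.

4.0160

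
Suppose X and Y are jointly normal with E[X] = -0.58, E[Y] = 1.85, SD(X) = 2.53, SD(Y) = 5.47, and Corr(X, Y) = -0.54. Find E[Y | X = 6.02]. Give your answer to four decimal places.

-5.8556

The regression of Y on X has slope ρ·σ_Y/σ_X and passes through (μ_X, μ_Y).
E[Y | X=6.02] = 1.85 + (-0.54)·(5.47/2.53)·(6.02 − (-0.58)) = 1.85 + (-1.16751)·(6.6) = -5.8556.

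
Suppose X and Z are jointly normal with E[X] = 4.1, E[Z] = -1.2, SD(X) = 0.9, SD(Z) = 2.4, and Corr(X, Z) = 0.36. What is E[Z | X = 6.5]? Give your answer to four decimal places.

1.1040

For a bivariate normal, E[Z | X=x] = μ_Z + ρ·(σ_Z/σ_X)·(x − μ_X).
E[Z | X=6.5] = -1.2 + (0.36)·(2.4/0.9)·(6.5 − (4.1)) = -1.2 + (0.96)·(2.4) = 1.1040.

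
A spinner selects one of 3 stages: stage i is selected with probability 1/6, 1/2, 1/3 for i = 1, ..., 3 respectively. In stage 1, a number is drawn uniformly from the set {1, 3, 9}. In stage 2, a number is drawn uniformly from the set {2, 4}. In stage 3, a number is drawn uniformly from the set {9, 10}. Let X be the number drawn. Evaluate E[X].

E[X | stage 1] = (1+3+9)/3 = 13/3.
E[X | stage 2] = (2+4)/2 = 3.
E[X | stage 3] = (9+10)/2 = 19/2.
By the law of total expectation,
E[X] = (1/6)·(13/3) + (1/2)·(3) + (1/3)·(19/2) = 97/18.

97/18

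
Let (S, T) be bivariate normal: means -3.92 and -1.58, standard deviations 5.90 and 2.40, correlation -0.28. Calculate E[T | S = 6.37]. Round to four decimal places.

For a bivariate normal, E[T | S=x] = μ_T + ρ·(σ_T/σ_S)·(x − μ_S).
E[T | S=6.37] = -1.58 + (-0.28)·(2.40/5.90)·(6.37 − (-3.92)) = -1.58 + (-0.1139)·(10.29) = -2.7520.

-2.7520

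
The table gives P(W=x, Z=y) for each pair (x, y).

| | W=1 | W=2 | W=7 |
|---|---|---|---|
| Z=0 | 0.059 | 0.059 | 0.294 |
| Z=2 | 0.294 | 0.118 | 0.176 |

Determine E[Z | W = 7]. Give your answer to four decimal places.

P(W = 7) = 0.470.
Summing Z·P(W=x,Z=y) over the conditioning event gives 0.352.
E[Z | W = 7] = (0.352) / (0.470) = 0.7489.

0.7489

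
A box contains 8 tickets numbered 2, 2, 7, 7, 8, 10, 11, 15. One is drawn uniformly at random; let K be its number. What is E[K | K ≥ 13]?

15

P(K ≥ 13) = 1/8.
Σ over the event: 15·1/8 = 15/8.
E[K | K ≥ 13] = (15/8) / (1/8) = 15.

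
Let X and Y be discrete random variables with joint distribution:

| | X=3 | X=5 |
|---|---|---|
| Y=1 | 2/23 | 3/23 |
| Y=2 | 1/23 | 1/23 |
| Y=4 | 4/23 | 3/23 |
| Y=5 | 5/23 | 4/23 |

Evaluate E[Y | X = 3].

15/4

P(X = 3) = 12/23.
Σ Y·P over the event = 1·(2/23) + 2·(1/23) + 4·(4/23) + 5·(5/23) = 45/23.
E[Y | X = 3] = (45/23) / (12/23) = 15/4.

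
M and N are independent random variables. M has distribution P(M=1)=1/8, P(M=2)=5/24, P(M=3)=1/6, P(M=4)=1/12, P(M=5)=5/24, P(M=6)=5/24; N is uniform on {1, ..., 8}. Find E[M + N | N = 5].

P(N = 5) = 1/8.
Summing (M+N)·P(x,y) over outcomes with N = 5 gives 13/12.
E[M + N | N = 5] = (13/12) / (1/8) = 26/3.

26/3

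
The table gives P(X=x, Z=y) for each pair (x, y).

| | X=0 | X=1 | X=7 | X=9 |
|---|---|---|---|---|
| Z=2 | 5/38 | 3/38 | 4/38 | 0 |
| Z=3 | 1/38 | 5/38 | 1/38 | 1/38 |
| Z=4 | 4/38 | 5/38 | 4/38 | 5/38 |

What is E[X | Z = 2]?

31/12

P(Z = 2) = 6/19.
Σ X·P over the event = 0·(5/38) + 1·(3/38) + 7·(4/38) = 31/38.
E[X | Z = 2] = (31/38) / (6/19) = 31/12.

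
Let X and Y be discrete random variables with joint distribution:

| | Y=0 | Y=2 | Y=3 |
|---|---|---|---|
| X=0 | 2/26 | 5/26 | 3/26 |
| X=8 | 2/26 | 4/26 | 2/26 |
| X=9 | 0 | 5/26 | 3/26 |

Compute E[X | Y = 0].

P(Y = 0) = 2/13.
Σ X·P over the event = 0·(2/26) + 8·(2/26) = 8/13.
E[X | Y = 0] = (8/13) / (2/13) = 4.

4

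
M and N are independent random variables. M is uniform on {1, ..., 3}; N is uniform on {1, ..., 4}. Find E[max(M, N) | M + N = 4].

Outcomes with M + N = 4: (1,3), (2,2), (3,1), each with probability 1/12.
E[max(M, N) | M + N = 4] = (3 + 2 + 3) / 3 = 8/3.

8/3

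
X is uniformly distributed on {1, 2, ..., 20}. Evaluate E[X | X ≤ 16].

17/2

P(X ≤ 16) = 4/5.
E[X | X ≤ 16] = (34/5) / (4/5) = 17/2.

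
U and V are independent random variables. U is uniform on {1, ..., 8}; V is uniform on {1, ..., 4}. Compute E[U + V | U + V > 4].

P(U + V > 4) = 13/16.
Summing (U+V)·P(x,y) over outcomes with U + V > 4 gives 51/8.
E[U + V | U + V > 4] = (51/8) / (13/16) = 102/13.

102/13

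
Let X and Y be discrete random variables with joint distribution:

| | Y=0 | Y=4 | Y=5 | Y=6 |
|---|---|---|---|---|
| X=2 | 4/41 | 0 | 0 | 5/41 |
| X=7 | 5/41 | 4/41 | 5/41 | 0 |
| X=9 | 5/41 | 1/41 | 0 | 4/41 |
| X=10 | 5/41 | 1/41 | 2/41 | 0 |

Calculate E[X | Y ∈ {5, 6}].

P(Y ∈ {5, 6}) = 16/41.
Summing X·P(X=x,Y=y) over the conditioning event gives 101/41.
E[X | Y ∈ {5, 6}] = (101/41) / (16/41) = 101/16.

101/16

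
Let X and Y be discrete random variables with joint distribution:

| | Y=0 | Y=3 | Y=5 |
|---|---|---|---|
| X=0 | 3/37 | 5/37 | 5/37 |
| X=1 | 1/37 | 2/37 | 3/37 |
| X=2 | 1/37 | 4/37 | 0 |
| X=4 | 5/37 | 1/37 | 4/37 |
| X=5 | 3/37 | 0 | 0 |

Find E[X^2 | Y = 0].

160/13

P(Y = 0) = 13/37.
Σ X^2·P over the event = 0·(3/37) + 1·(1/37) + 4·(1/37) + 16·(5/37) + 25·(3/37) = 160/37.
E[X^2 | Y = 0] = (160/37) / (13/37) = 160/13.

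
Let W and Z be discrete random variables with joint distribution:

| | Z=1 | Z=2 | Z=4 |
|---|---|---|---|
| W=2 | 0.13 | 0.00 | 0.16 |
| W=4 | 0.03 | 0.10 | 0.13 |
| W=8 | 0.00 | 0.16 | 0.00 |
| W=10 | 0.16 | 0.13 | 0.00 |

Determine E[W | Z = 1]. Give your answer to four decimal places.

6.1875

P(Z = 1) = 0.32.
Σ W·P over the event = 2·(0.13) + 4·(0.03) + 10·(0.16) = 1.98.
E[W | Z = 1] = (1.98) / (0.32) = 6.1875.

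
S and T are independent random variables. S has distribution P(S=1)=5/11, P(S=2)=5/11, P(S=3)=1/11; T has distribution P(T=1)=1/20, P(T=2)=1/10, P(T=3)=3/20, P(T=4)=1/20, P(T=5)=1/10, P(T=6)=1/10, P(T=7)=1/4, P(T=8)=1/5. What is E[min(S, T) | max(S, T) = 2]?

P(max(S, T) = 2) = 5/44.
Summing min(S,T)·P(x,y) over outcomes with max(S, T) = 2 gives 7/44.
E[min(S, T) | max(S, T) = 2] = (7/44) / (5/44) = 7/5.

7/5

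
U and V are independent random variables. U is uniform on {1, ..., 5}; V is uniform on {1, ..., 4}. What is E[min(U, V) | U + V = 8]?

7/2

Outcomes with U + V = 8: (4,4), (5,3), each with probability 1/20.
E[min(U, V) | U + V = 8] = (4 + 3) / 2 = 7/2.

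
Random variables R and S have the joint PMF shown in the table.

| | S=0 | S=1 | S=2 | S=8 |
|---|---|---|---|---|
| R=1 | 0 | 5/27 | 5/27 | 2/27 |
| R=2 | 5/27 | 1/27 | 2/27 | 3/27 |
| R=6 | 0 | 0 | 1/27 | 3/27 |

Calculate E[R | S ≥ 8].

P(S ≥ 8) = 8/27.
Summing R·P(R=x,S=y) over the conditioning event gives 26/27.
E[R | S ≥ 8] = (26/27) / (8/27) = 13/4.

13/4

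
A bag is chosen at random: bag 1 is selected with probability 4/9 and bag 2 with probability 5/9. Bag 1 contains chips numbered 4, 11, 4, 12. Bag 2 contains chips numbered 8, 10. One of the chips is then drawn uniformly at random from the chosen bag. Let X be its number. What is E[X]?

E[X | bag 1] = (4+11+4+12)/4 = 31/4.
E[X | bag 2] = (8+10)/2 = 9.
By the law of total expectation,
E[X] = (4/9)·(31/4) + (5/9)·(9) = 76/9.

76/9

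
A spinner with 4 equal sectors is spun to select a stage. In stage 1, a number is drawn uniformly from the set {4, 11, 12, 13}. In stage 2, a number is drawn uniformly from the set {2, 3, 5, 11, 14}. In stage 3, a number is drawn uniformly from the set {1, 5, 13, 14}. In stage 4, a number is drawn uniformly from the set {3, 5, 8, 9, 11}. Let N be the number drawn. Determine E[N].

E[N | stage 1] = (4+11+12+13)/4 = 10.
E[N | stage 2] = (2+3+5+11+14)/5 = 7.
E[N | stage 3] = (1+5+13+14)/4 = 33/4.
E[N | stage 4] = (3+5+8+9+11)/5 = 36/5.
E[N] = (1/4)·(10) + (1/4)·(7) + (1/4)·(33/4) + (1/4)·(36/5) = 649/80.

649/80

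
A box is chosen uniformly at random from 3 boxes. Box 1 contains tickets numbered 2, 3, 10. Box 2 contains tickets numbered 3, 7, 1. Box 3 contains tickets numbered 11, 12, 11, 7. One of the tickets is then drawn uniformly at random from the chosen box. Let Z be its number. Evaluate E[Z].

E[Z | box 1] = (2+3+10)/3 = 5.
E[Z | box 2] = (3+7+1)/3 = 11/3.
E[Z | box 3] = (11+12+11+7)/4 = 41/4.
By the law of total expectation,
E[Z] = (1/3)·(5) + (1/3)·(11/3) + (1/3)·(41/4) = 227/36.

227/36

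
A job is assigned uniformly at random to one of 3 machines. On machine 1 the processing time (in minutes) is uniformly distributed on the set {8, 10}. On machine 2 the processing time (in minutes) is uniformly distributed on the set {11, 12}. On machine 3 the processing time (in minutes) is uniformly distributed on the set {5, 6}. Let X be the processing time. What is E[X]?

E[X | machine 1] = (8+10)/2 = 9.
E[X | machine 2] = (11+12)/2 = 23/2.
E[X | machine 3] = (5+6)/2 = 11/2.
By the law of total expectation,
E[X] = (1/3)·(9) + (1/3)·(23/2) + (1/3)·(11/2) = 26/3.

26/3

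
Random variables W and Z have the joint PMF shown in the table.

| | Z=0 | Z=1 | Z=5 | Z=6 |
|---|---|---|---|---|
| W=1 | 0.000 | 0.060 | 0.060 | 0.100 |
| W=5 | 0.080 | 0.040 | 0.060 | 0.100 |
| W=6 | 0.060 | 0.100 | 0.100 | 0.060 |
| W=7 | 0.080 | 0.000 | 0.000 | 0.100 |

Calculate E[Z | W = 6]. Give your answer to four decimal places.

3.0000

P(W = 6) = 0.320.
Σ Z·P over the event = 0·(0.060) + 1·(0.100) + 5·(0.100) + 6·(0.060) = 0.960.
E[Z | W = 6] = (0.960) / (0.320) = 3.0000.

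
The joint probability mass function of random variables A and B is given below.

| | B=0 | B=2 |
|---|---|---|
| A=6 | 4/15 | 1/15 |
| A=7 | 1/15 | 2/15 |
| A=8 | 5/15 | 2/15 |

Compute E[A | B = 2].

P(B = 2) = 1/3.
Summing A·P(A=x,B=y) over the conditioning event gives 12/5.
E[A | B = 2] = (12/5) / (1/3) = 36/5.

36/5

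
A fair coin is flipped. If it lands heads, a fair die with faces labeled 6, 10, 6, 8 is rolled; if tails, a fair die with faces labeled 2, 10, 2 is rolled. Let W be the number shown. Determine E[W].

73/12

E[W | heads] = (6+10+6+8)/4 = 15/2.
E[W | tails] = (2+10+2)/3 = 14/3.
E[W] = (1/2)·(15/2) + (1/2)·(14/3) = 73/12.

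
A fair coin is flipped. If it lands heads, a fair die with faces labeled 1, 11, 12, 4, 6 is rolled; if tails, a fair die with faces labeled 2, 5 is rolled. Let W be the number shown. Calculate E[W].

E[W | heads] = (1+11+12+4+6)/5 = 34/5.
E[W | tails] = (2+5)/2 = 7/2.
By the law of total expectation,
E[W] = (1/2)·(34/5) + (1/2)·(7/2) = 103/20.

103/20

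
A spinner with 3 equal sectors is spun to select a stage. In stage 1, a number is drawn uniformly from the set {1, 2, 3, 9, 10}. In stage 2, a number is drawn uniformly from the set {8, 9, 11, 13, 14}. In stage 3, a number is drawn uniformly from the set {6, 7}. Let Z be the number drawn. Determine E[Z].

E[Z | stage 1] = (1+2+3+9+10)/5 = 5.
E[Z | stage 2] = (8+9+11+13+14)/5 = 11.
E[Z | stage 3] = (6+7)/2 = 13/2.
By the law of total expectation,
E[Z] = (1/3)·(5) + (1/3)·(11) + (1/3)·(13/2) = 15/2.

15/2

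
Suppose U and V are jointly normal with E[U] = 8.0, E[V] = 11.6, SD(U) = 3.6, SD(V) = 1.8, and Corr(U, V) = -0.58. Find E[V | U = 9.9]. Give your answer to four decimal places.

11.0490

The regression of V on U has slope ρ·σ_V/σ_U and passes through (μ_U, μ_V).
E[V | U=9.9] = 11.6 + (-0.58)·(1.8/3.6)·(9.9 − (8.0)) = 11.6 + (-0.29)·(1.9) = 11.0490.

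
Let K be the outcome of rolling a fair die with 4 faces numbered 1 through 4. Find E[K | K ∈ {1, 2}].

3/2

P(K ∈ {1, 2}) = 1/2.
Σ over the event: 1·1/4 + 2·1/4 = 3/4.
E[K | K ∈ {1, 2}] = (3/4) / (1/2) = 3/2.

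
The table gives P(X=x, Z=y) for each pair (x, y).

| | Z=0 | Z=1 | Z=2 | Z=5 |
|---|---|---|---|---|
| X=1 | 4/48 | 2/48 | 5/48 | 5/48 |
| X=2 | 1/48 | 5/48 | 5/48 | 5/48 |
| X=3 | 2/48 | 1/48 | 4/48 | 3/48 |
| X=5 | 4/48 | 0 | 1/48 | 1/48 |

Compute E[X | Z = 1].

P(Z = 1) = 1/6.
Summing X·P(X=x,Z=y) over the conditioning event gives 5/16.
E[X | Z = 1] = (5/16) / (1/6) = 15/8.

15/8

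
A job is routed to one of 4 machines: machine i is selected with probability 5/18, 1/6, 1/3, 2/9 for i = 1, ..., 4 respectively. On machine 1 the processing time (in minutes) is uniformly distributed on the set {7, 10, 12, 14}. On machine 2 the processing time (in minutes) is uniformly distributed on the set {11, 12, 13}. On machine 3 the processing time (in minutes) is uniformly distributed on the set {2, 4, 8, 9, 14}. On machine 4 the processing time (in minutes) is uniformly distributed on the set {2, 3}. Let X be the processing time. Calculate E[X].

E[X | machine 1] = (7+10+12+14)/4 = 43/4.
E[X | machine 2] = (11+12+13)/3 = 12.
E[X | machine 3] = (2+4+8+9+14)/5 = 37/5.
E[X | machine 4] = (2+3)/2 = 5/2.
E[X] = (5/18)·(43/4) + (1/6)·(12) + (1/3)·(37/5) + (2/9)·(5/2) = 961/120.

961/120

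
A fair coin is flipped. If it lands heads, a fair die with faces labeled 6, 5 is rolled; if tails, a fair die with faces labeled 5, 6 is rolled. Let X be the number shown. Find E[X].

11/2

E[X | heads] = (6+5)/2 = 11/2.
E[X | tails] = (5+6)/2 = 11/2.
By the law of total expectation,
E[X] = (1/2)·(11/2) + (1/2)·(11/2) = 11/2.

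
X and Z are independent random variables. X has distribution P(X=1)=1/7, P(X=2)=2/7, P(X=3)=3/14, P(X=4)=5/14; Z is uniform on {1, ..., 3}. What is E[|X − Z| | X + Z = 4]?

P(X + Z = 4) = 3/14.
Summing |X−Z|·P(x,y) over outcomes with X + Z = 4 gives 5/21.
E[|X − Z| | X + Z = 4] = (5/21) / (3/14) = 10/9.

10/9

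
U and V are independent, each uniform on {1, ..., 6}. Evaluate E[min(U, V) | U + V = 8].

Outcomes with U + V = 8: (2,6), (3,5), (4,4), (5,3), (6,2), each with probability 1/36.
E[min(U, V) | U + V = 8] = (2 + 3 + 4 + 3 + 2) / 5 = 14/5.

14/5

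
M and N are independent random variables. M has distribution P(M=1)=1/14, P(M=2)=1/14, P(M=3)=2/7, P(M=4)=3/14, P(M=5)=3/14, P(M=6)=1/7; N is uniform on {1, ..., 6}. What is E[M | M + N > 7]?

91/20

P(M + N > 7) = 10/21.
Summing M·P(x,y) over outcomes with M + N > 7 gives 13/6.
E[M | M + N > 7] = (13/6) / (10/21) = 91/20.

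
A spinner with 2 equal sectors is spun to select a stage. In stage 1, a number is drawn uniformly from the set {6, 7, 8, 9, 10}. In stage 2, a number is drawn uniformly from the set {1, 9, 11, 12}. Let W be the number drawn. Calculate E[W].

E[W | stage 1] = (6+7+8+9+10)/5 = 8.
E[W | stage 2] = (1+9+11+12)/4 = 33/4.
By the law of total expectation,
E[W] = (1/2)·(8) + (1/2)·(33/4) = 65/8.

65/8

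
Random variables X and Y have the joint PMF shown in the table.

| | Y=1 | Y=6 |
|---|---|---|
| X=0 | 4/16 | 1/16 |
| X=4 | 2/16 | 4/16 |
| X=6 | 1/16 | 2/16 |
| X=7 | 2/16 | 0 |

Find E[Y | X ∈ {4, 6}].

13/3

P(X ∈ {4, 6}) = 9/16.
Σ Y·P over the event = 1·(2/16) + 6·(4/16) + 1·(1/16) + 6·(2/16) = 39/16.
E[Y | X ∈ {4, 6}] = (39/16) / (9/16) = 13/3.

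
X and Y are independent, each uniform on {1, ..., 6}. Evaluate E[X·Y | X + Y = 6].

Outcomes with X + Y = 6: (1,5), (2,4), (3,3), (4,2), (5,1), each with probability 1/36.
E[X·Y | X + Y = 6] = (5 + 8 + 9 + 8 + 5) / 5 = 7.

7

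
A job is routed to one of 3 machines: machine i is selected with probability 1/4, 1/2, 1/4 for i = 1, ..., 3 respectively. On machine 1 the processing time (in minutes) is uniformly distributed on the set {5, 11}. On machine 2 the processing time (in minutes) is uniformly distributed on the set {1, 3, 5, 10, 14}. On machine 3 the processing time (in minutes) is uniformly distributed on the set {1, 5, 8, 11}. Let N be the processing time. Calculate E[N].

E[N | machine 1] = (5+11)/2 = 8.
E[N | machine 2] = (1+3+5+10+14)/5 = 33/5.
E[N | machine 3] = (1+5+8+11)/4 = 25/4.
E[N] = (1/4)·(8) + (1/2)·(33/5) + (1/4)·(25/4) = 549/80.

549/80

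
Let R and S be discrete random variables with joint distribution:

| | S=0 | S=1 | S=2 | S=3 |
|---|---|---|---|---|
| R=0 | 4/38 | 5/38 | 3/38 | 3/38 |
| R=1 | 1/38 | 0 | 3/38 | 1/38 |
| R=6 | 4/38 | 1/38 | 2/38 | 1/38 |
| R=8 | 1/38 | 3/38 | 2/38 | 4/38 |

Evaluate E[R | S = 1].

P(S = 1) = 9/38.
Σ R·P over the event = 0·(5/38) + 6·(1/38) + 8·(3/38) = 15/19.
E[R | S = 1] = (15/19) / (9/38) = 10/3.

10/3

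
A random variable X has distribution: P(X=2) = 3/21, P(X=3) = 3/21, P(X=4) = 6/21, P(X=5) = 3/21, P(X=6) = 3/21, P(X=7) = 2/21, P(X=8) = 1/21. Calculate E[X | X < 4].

P(X < 4) = 2/7.
Σ over the event: 2·1/7 + 3·1/7 = 5/7.
E[X | X < 4] = (5/7) / (2/7) = 5/2.

5/2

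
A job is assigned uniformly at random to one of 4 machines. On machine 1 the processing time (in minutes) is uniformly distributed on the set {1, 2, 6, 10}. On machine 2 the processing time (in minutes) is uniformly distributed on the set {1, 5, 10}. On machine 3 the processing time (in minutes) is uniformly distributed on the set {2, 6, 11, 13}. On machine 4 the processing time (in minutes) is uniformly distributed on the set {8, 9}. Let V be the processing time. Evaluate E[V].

E[V | machine 1] = (1+2+6+10)/4 = 19/4.
E[V | machine 2] = (1+5+10)/3 = 16/3.
E[V | machine 3] = (2+6+11+13)/4 = 8.
E[V | machine 4] = (8+9)/2 = 17/2.
By the law of total expectation,
E[V] = (1/4)·(19/4) + (1/4)·(16/3) + (1/4)·(8) + (1/4)·(17/2) = 319/48.

319/48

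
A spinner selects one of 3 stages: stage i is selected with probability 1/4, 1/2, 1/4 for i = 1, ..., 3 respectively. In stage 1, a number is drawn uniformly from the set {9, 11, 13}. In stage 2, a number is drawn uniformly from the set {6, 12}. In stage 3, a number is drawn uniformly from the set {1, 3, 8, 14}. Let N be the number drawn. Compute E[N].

71/8

E[N | stage 1] = (9+11+13)/3 = 11.
E[N | stage 2] = (6+12)/2 = 9.
E[N | stage 3] = (1+3+8+14)/4 = 13/2.
E[N] = (1/4)·(11) + (1/2)·(9) + (1/4)·(13/2) = 71/8.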